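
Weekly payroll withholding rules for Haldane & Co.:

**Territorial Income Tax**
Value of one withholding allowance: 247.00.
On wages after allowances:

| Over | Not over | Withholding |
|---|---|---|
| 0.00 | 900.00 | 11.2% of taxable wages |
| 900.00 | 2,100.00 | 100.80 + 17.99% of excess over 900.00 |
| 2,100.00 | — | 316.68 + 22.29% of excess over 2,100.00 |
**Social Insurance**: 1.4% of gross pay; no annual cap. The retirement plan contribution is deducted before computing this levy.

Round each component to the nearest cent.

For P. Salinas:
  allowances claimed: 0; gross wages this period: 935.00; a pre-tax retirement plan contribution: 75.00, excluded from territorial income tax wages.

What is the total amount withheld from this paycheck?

Territorial Income Tax: taxable = 935.00 − 75.00 = 860.00
  11.2% × 860.00 = 96.32
Social Insurance: 1.4% × 860.00 = 12.04
Total: 96.32 + 12.04 = 108.36

108.36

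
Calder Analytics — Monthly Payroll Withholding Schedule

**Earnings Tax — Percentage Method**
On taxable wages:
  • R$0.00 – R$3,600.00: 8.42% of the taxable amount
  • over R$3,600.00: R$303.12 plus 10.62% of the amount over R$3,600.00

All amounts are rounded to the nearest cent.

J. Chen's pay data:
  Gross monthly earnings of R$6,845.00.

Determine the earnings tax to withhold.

R$647.74

Earnings Tax: taxable = R$6,845.00
  R$303.12 + 10.62% × (R$6,845.00 − R$3,600.00) = R$303.12 + 10.62% × R$3,245.00 = R$647.74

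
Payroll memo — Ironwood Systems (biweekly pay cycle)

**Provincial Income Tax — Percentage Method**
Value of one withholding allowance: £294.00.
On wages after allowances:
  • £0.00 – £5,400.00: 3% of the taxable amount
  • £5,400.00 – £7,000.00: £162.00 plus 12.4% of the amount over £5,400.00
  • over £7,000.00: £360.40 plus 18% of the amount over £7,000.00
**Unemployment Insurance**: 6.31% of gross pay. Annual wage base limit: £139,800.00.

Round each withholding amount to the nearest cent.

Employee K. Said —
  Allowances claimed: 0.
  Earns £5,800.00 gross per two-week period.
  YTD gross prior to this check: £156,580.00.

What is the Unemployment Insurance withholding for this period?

£0.00

Unemployment Insurance: YTD £156,580.00 ≥ cap £139,800.00 → £0.00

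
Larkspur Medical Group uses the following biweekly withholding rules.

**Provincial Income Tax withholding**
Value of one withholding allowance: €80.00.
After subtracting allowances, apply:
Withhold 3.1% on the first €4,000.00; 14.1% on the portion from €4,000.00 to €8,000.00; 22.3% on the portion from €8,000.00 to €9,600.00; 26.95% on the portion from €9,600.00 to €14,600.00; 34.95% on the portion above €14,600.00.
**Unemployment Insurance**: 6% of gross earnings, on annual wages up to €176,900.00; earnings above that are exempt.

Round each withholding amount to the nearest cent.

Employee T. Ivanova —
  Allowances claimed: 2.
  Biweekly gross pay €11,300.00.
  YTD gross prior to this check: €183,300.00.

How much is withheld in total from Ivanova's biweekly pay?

Provincial Income Tax: taxable = €11,300.00 − 2×€80.00 = €11,140.00
  €1,044.80 + 26.95% × (€11,140.00 − €9,600.00) = €1,044.80 + 26.95% × €1,540.00 = €1,459.83
Unemployment Insurance: YTD €183,300.00 ≥ cap €176,900.00 → €0.00
Total: €1,459.83 + €0.00 = €1,459.83

€1,459.83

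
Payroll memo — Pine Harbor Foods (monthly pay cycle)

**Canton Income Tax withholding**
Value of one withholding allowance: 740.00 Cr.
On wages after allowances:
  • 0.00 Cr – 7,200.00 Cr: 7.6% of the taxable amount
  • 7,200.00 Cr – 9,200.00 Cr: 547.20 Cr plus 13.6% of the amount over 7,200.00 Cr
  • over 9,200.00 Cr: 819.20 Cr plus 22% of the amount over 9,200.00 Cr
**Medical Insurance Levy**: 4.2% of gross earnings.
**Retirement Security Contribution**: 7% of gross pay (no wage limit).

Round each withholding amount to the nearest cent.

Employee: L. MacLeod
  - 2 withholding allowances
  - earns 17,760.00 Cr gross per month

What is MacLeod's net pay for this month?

Canton Income Tax: taxable = 17,760.00 Cr − 2×740.00 Cr = 16,280.00 Cr
  819.20 Cr + 22% × (16,280.00 Cr − 9,200.00 Cr) = 819.20 Cr + 22% × 7,080.00 Cr = 2,376.80 Cr
Medical Insurance Levy: 4.2% × 17,760.00 Cr = 745.92 Cr
Retirement Security Contribution: 7% × 17,760.00 Cr = 1,243.20 Cr
Total withheld: 2,376.80 Cr + 745.92 Cr + 1,243.20 Cr = 4,365.92 Cr
Net pay: 17,760.00 Cr − 4,365.92 Cr = 13,394.08 Cr

13,394.08 Cr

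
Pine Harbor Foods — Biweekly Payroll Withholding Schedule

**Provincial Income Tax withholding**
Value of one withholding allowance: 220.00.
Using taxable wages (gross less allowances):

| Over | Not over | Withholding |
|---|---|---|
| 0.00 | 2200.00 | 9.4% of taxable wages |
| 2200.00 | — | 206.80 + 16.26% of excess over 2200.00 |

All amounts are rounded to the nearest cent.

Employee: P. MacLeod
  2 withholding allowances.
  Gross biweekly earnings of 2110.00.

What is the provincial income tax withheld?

Provincial Income Tax: taxable = 2110.00 − 2×220.00 = 1670.00
  9.4% × 1670.00 = 156.98

156.98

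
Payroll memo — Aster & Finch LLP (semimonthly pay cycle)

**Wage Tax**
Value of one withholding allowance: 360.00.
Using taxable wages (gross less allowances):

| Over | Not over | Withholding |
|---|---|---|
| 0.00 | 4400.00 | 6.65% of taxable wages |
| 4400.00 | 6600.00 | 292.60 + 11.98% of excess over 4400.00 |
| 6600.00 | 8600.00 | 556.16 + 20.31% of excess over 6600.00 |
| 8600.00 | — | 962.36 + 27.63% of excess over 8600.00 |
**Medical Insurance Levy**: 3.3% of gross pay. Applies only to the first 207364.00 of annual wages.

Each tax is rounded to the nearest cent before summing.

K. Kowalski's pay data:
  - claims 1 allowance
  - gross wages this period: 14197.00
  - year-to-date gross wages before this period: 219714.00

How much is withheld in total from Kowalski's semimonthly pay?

2409.34

Wage Tax: taxable = 14197.00 − 1×360.00 = 13837.00
  962.36 + 27.63% × (13837.00 − 8600.00) = 962.36 + 27.63% × 5237.00 = 2409.34
Medical Insurance Levy: YTD 219714.00 ≥ cap 207364.00 → 0.00
Total: 2409.34 + 0.00 = 2409.34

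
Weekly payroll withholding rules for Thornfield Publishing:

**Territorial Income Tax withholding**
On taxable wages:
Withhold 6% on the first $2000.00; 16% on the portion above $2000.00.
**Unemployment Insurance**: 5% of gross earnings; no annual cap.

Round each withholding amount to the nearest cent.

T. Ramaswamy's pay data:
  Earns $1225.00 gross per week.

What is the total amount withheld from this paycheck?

$134.75

Territorial Income Tax: taxable = $1225.00
  6% × $1225.00 = $73.50
Unemployment Insurance: 5% × $1225.00 = $61.25
Total: $73.50 + $61.25 = $134.75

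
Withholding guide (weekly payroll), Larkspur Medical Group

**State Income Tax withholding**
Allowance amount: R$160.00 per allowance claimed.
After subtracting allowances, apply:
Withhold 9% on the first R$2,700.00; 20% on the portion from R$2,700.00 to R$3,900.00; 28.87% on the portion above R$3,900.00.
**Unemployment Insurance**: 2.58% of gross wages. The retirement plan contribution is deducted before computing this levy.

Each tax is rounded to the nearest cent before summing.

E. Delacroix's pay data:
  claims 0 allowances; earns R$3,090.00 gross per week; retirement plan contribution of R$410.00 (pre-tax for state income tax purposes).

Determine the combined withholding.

State Income Tax: taxable = R$3,090.00 − R$410.00 = R$2,680.00
  9% × R$2,680.00 = R$241.20
Unemployment Insurance: 2.58% × R$2,680.00 = R$69.14
Total: R$241.20 + R$69.14 = R$310.34

R$310.34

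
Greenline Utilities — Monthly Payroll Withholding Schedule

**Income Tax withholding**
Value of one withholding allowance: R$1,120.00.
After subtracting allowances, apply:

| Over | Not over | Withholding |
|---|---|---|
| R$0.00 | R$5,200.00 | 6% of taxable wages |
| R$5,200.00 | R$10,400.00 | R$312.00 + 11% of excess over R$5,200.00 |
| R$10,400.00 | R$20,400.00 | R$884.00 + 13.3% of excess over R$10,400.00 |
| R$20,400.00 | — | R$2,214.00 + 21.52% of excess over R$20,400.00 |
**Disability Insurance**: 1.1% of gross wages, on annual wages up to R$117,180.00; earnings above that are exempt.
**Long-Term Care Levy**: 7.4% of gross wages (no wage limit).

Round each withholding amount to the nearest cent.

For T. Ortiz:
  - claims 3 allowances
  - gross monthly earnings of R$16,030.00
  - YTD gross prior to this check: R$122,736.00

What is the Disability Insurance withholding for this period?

Disability Insurance: YTD R$122,736.00 ≥ cap R$117,180.00 → R$0.00

R$0.00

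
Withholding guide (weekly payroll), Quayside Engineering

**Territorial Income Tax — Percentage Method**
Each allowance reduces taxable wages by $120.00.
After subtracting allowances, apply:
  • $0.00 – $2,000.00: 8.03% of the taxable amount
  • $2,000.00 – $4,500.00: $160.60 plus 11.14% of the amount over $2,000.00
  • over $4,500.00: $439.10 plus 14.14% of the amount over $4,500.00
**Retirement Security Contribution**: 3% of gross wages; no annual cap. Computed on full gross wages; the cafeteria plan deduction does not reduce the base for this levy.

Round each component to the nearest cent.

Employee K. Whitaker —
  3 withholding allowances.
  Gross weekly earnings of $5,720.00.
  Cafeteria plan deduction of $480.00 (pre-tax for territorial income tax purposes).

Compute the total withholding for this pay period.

Territorial Income Tax: taxable = $5,720.00 − $480.00 − 3×$120.00 = $4,880.00
  $439.10 + 14.14% × ($4,880.00 − $4,500.00) = $439.10 + 14.14% × $380.00 = $492.83
Retirement Security Contribution: 3% × $5,720.00 = $171.60
Total: $492.83 + $171.60 = $664.43

$664.43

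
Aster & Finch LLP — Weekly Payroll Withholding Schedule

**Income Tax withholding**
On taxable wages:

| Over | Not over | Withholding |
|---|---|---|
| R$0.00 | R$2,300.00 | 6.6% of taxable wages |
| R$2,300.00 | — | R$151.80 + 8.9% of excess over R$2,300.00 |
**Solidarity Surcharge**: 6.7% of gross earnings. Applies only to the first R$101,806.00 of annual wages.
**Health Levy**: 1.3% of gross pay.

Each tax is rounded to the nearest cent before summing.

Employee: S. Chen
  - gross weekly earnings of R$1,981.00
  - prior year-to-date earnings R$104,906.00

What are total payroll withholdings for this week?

Income Tax: taxable = R$1,981.00
  6.6% × R$1,981.00 = R$130.75
Solidarity Surcharge: YTD R$104,906.00 ≥ cap R$101,806.00 → R$0.00
Health Levy: 1.3% × R$1,981.00 = R$25.75
Total: R$130.75 + R$0.00 + R$25.75 = R$156.50

R$156.50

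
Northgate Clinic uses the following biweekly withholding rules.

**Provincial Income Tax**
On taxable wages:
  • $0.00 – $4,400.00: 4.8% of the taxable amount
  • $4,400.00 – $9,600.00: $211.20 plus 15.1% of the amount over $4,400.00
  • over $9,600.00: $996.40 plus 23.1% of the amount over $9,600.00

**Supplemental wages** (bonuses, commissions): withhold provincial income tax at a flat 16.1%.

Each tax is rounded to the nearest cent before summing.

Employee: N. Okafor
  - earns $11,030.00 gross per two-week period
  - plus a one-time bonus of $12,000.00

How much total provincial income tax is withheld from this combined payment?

$3,258.73

Provincial Income Tax: taxable = $11,030.00
  $996.40 + 23.1% × ($11,030.00 − $9,600.00) = $996.40 + 23.1% × $1,430.00 = $1,326.73
Supplemental (16.1% flat on bonus): 16.1% × $12,000.00 = $1,932.00
Total provincial income tax: $1,326.73 + $1,932.00 = $3,258.73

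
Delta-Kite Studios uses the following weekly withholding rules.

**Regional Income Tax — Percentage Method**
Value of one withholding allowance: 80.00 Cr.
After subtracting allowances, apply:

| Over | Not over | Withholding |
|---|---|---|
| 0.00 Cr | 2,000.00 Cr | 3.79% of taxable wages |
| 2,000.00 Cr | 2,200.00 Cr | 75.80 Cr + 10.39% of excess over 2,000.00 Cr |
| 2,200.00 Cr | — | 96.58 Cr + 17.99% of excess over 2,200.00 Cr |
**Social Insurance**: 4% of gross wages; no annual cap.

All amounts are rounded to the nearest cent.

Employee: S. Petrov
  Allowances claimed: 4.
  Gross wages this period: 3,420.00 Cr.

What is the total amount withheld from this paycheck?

Regional Income Tax: taxable = 3,420.00 Cr − 4×80.00 Cr = 3,100.00 Cr
  96.58 Cr + 17.99% × (3,100.00 Cr − 2,200.00 Cr) = 96.58 Cr + 17.99% × 900.00 Cr = 258.49 Cr
Social Insurance: 4% × 3,420.00 Cr = 136.80 Cr
Total: 258.49 Cr + 136.80 Cr = 395.29 Cr

395.29 Cr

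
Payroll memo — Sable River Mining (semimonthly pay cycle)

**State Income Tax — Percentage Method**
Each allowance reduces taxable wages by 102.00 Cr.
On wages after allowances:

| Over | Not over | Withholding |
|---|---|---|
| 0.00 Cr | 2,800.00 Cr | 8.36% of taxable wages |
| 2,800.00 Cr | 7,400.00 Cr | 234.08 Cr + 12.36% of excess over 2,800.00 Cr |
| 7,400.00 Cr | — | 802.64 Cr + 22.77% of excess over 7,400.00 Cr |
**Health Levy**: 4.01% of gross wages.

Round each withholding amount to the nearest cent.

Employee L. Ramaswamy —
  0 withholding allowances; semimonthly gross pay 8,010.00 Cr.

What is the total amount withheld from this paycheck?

State Income Tax: taxable = 8,010.00 Cr
  802.64 Cr + 22.77% × (8,010.00 Cr − 7,400.00 Cr) = 802.64 Cr + 22.77% × 610.00 Cr = 941.54 Cr
Health Levy: 4.01% × 8,010.00 Cr = 321.20 Cr
Total: 941.54 Cr + 321.20 Cr = 1,262.74 Cr

1,262.74 Cr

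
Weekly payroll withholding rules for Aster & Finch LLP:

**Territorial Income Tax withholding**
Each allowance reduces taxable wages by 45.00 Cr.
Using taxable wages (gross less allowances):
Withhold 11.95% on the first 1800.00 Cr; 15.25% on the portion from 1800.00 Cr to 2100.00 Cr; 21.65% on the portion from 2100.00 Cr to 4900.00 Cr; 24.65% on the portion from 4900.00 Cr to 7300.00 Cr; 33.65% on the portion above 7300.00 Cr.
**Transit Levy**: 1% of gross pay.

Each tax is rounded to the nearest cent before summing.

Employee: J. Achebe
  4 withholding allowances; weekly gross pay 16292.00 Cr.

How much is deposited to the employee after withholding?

Territorial Income Tax: taxable = 16292.00 Cr − 4×45.00 Cr = 16112.00 Cr
  1458.65 Cr + 33.65% × (16112.00 Cr − 7300.00 Cr) = 1458.65 Cr + 33.65% × 8812.00 Cr = 4423.89 Cr
Transit Levy: 1% × 16292.00 Cr = 162.92 Cr
Total withheld: 4423.89 Cr + 162.92 Cr = 4586.81 Cr
Net pay: 16292.00 Cr − 4586.81 Cr = 11705.19 Cr

11705.19 Cr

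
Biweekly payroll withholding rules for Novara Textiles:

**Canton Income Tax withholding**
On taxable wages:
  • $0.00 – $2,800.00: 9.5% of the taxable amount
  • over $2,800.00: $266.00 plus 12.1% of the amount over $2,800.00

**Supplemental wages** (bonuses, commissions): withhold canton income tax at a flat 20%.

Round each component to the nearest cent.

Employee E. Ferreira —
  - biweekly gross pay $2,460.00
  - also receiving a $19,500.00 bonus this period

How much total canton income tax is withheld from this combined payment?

$4,133.70

Canton Income Tax: taxable = $2,460.00
  9.5% × $2,460.00 = $233.70
Supplemental (20% flat on bonus): 20% × $19,500.00 = $3,900.00
Total canton income tax: $233.70 + $3,900.00 = $4,133.70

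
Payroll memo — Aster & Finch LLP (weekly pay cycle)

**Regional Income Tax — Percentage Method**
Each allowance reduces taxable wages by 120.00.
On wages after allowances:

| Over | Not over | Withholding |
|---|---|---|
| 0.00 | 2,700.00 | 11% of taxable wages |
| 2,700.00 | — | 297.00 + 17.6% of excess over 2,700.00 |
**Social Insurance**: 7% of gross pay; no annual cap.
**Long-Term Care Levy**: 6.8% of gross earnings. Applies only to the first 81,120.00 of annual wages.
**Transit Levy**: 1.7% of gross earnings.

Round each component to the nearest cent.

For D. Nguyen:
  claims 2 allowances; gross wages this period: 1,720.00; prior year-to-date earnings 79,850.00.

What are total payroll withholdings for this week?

398.80

Regional Income Tax: taxable = 1,720.00 − 2×120.00 = 1,480.00
  11% × 1,480.00 = 162.80
Social Insurance: 7% × 1,720.00 = 120.40
Long-Term Care Levy: cap 81,120.00 − YTD 79,850.00 = 1,270.00 subject; 6.8% × 1,270.00 = 86.36
Transit Levy: 1.7% × 1,720.00 = 29.24
Total: 162.80 + 120.40 + 86.36 + 29.24 = 398.80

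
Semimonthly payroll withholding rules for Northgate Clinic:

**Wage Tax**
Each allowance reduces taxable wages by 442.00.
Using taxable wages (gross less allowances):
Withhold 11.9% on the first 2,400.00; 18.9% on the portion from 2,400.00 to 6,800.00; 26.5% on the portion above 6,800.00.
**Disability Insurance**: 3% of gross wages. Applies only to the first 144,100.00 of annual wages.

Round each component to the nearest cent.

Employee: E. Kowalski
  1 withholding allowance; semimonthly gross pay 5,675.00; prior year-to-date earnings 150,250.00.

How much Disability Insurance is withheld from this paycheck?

Disability Insurance: YTD 150,250.00 ≥ cap 144,100.00 → 0.00

0.00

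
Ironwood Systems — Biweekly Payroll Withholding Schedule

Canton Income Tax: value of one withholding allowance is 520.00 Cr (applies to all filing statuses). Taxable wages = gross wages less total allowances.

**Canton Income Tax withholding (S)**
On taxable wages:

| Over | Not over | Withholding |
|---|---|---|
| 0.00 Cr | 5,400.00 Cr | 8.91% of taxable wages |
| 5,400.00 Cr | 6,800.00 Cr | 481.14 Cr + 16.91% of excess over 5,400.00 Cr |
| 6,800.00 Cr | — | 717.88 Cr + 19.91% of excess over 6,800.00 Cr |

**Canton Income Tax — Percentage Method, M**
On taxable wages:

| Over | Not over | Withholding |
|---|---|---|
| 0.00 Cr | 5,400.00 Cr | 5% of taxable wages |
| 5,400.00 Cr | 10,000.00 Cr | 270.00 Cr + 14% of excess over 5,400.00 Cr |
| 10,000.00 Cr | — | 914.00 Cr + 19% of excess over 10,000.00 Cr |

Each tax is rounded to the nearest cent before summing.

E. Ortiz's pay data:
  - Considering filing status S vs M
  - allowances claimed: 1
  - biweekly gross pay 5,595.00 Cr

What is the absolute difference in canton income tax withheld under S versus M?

198.43 Cr

Canton Income Tax (S): taxable = 5,595.00 Cr − 1×520.00 Cr = 5,075.00 Cr
  8.91% × 5,075.00 Cr = 452.18 Cr
Canton Income Tax (M): taxable = 5,595.00 Cr − 1×520.00 Cr = 5,075.00 Cr
  5% × 5,075.00 Cr = 253.75 Cr
Difference: |452.18 Cr − 253.75 Cr| = 198.43 Cr (higher under S)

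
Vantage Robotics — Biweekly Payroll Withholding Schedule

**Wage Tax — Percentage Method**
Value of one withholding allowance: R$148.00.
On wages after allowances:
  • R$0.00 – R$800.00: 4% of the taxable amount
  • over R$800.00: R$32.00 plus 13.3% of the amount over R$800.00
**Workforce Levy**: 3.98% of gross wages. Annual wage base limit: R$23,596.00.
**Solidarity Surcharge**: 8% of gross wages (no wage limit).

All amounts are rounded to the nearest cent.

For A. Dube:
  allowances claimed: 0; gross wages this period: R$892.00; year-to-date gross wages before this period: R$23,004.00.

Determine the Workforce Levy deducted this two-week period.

Workforce Levy: cap R$23,596.00 − YTD R$23,004.00 = R$592.00 subject; 3.98% × R$592.00 = R$23.56

R$23.56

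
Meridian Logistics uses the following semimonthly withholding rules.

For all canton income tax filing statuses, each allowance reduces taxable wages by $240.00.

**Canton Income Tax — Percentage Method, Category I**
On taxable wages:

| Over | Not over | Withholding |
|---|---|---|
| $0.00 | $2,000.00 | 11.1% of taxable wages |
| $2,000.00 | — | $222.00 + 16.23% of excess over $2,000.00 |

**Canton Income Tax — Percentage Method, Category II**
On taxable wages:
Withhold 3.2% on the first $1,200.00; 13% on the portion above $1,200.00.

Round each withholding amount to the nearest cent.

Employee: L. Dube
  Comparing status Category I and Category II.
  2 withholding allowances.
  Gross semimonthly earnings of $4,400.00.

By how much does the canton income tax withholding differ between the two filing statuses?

$141.62

Canton Income Tax (Category I): taxable = $4,400.00 − 2×$240.00 = $3,920.00
  $222.00 + 16.23% × ($3,920.00 − $2,000.00) = $222.00 + 16.23% × $1,920.00 = $533.62
Canton Income Tax (Category II): taxable = $4,400.00 − 2×$240.00 = $3,920.00
  $38.40 + 13% × ($3,920.00 − $1,200.00) = $38.40 + 13% × $2,720.00 = $392.00
Difference: |$533.62 − $392.00| = $141.62 (higher under Category I)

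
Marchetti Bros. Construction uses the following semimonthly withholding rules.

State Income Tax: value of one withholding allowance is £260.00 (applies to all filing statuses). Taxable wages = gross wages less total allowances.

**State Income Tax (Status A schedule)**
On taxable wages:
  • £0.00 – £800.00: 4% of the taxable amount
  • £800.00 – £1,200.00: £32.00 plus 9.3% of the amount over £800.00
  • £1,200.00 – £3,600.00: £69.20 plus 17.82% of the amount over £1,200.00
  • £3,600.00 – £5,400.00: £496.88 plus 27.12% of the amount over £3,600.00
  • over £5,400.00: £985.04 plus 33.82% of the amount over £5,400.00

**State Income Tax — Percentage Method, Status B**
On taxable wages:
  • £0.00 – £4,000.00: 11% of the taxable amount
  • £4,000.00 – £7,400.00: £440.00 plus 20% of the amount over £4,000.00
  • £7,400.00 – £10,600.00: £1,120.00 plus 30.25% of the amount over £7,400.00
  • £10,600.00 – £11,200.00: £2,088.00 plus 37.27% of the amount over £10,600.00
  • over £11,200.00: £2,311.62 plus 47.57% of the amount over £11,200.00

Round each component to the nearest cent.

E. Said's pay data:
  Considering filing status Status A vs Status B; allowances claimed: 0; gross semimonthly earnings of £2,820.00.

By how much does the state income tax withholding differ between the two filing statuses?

£47.68

State Income Tax (Status A): taxable = £2,820.00
  £69.20 + 17.82% × (£2,820.00 − £1,200.00) = £69.20 + 17.82% × £1,620.00 = £357.88
State Income Tax (Status B): taxable = £2,820.00
  11% × £2,820.00 = £310.20
Difference: |£357.88 − £310.20| = £47.68 (higher under Status A)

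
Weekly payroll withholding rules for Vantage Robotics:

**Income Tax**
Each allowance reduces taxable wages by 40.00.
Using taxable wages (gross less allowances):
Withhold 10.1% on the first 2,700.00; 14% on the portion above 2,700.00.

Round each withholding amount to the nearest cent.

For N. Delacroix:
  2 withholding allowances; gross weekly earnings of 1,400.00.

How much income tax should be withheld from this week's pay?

133.32

Income Tax: taxable = 1,400.00 − 2×40.00 = 1,320.00
  10.1% × 1,320.00 = 133.32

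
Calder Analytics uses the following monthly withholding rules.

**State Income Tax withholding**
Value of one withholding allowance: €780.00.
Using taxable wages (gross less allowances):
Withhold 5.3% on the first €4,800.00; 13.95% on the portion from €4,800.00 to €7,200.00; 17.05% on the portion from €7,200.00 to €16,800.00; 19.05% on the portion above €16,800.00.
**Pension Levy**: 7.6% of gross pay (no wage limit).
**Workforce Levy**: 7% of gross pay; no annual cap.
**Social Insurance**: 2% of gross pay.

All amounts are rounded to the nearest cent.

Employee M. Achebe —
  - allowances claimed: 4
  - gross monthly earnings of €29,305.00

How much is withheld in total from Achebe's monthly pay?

State Income Tax: taxable = €29,305.00 − 4×€780.00 = €26,185.00
  €2,226.00 + 19.05% × (€26,185.00 − €16,800.00) = €2,226.00 + 19.05% × €9,385.00 = €4,013.84
Pension Levy: 7.6% × €29,305.00 = €2,227.18
Workforce Levy: 7% × €29,305.00 = €2,051.35
Social Insurance: 2% × €29,305.00 = €586.10
Total: €4,013.84 + €2,227.18 + €2,051.35 + €586.10 = €8,878.47

€8,878.47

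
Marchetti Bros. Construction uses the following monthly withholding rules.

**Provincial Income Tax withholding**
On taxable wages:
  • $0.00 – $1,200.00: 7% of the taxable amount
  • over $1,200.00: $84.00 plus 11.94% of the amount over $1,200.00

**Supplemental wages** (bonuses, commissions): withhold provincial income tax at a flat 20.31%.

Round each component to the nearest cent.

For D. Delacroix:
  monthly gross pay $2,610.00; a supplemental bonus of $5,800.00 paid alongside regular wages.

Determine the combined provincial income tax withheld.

Provincial Income Tax: taxable = $2,610.00
  $84.00 + 11.94% × ($2,610.00 − $1,200.00) = $84.00 + 11.94% × $1,410.00 = $252.35
Supplemental (20.31% flat on bonus): 20.31% × $5,800.00 = $1,177.98
Total provincial income tax: $252.35 + $1,177.98 = $1,430.33

$1,430.33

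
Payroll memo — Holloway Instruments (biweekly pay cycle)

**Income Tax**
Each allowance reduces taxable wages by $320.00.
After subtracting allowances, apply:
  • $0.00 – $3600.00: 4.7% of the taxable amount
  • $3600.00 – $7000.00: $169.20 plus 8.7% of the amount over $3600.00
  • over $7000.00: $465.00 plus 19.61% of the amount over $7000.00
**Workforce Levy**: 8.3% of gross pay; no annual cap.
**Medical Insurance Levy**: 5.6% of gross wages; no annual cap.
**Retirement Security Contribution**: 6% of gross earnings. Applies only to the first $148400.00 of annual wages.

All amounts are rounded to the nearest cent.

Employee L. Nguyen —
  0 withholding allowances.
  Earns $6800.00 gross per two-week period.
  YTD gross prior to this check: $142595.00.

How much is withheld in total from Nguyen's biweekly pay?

Income Tax: taxable = $6800.00
  $169.20 + 8.7% × ($6800.00 − $3600.00) = $169.20 + 8.7% × $3200.00 = $447.60
Workforce Levy: 8.3% × $6800.00 = $564.40
Medical Insurance Levy: 5.6% × $6800.00 = $380.80
Retirement Security Contribution: cap $148400.00 − YTD $142595.00 = $5805.00 subject; 6% × $5805.00 = $348.30
Total: $447.60 + $564.40 + $380.80 + $348.30 = $1741.10

$1741.10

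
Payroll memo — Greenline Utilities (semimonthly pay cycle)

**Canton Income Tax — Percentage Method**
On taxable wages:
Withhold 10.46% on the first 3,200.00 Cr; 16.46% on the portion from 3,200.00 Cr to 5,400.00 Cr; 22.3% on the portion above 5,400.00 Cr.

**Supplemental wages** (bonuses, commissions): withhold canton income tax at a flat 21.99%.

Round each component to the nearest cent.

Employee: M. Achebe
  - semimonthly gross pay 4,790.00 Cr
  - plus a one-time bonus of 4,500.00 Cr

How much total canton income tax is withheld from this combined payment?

1,585.98 Cr

Canton Income Tax: taxable = 4,790.00 Cr
  334.72 Cr + 16.46% × (4,790.00 Cr − 3,200.00 Cr) = 334.72 Cr + 16.46% × 1,590.00 Cr = 596.43 Cr
Supplemental (21.99% flat on bonus): 21.99% × 4,500.00 Cr = 989.55 Cr
Total canton income tax: 596.43 Cr + 989.55 Cr = 1,585.98 Cr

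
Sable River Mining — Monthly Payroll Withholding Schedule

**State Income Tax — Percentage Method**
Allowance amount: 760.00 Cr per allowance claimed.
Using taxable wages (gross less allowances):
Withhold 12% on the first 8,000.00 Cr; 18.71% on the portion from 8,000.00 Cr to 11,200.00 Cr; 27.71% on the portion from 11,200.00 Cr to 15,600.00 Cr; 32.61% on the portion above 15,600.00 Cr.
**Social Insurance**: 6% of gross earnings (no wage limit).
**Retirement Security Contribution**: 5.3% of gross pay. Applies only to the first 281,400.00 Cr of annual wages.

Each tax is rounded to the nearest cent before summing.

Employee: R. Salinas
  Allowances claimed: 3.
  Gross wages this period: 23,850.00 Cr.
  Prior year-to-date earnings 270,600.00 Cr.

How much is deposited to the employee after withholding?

State Income Tax: taxable = 23,850.00 Cr − 3×760.00 Cr = 21,570.00 Cr
  2,777.96 Cr + 32.61% × (21,570.00 Cr − 15,600.00 Cr) = 2,777.96 Cr + 32.61% × 5,970.00 Cr = 4,724.78 Cr
Social Insurance: 6% × 23,850.00 Cr = 1,431.00 Cr
Retirement Security Contribution: cap 281,400.00 Cr − YTD 270,600.00 Cr = 10,800.00 Cr subject; 5.3% × 10,800.00 Cr = 572.40 Cr
Total withheld: 4,724.78 Cr + 1,431.00 Cr + 572.40 Cr = 6,728.18 Cr
Net pay: 23,850.00 Cr − 6,728.18 Cr = 17,121.82 Cr

17,121.82 Cr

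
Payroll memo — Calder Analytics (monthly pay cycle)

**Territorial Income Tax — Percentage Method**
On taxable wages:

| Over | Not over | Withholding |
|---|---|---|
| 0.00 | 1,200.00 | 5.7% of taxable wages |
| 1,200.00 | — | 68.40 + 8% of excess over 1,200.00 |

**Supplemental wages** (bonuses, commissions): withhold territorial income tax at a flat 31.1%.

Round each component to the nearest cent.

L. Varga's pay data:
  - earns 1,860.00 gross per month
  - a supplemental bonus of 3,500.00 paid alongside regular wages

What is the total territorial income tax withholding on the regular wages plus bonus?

Territorial Income Tax: taxable = 1,860.00
  68.40 + 8% × (1,860.00 − 1,200.00) = 68.40 + 8% × 660.00 = 121.20
Supplemental (31.1% flat on bonus): 31.1% × 3,500.00 = 1,088.50
Total territorial income tax: 121.20 + 1,088.50 = 1,209.70

1,209.70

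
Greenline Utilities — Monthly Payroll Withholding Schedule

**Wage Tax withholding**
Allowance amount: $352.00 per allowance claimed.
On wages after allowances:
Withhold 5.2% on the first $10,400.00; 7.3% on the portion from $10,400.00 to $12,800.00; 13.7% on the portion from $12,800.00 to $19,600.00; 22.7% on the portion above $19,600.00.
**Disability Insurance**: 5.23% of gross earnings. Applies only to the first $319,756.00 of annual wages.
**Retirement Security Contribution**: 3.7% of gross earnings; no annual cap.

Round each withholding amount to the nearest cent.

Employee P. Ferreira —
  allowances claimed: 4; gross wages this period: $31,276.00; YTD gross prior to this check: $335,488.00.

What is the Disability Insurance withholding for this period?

Disability Insurance: YTD $335,488.00 ≥ cap $319,756.00 → $0.00

$0.00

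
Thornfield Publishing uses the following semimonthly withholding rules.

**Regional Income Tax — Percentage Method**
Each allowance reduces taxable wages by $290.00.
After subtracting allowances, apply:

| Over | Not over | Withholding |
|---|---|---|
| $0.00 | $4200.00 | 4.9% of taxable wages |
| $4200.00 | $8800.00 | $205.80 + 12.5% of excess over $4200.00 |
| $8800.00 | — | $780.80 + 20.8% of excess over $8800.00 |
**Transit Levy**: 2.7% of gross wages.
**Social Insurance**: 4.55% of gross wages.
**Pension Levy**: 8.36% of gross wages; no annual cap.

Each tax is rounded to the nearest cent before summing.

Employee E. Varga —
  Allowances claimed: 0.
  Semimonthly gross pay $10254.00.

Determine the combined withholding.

Regional Income Tax: taxable = $10254.00
  $780.80 + 20.8% × ($10254.00 − $8800.00) = $780.80 + 20.8% × $1454.00 = $1083.23
Transit Levy: 2.7% × $10254.00 = $276.86
Social Insurance: 4.55% × $10254.00 = $466.56
Pension Levy: 8.36% × $10254.00 = $857.23
Total: $1083.23 + $276.86 + $466.56 + $857.23 = $2683.88

$2683.88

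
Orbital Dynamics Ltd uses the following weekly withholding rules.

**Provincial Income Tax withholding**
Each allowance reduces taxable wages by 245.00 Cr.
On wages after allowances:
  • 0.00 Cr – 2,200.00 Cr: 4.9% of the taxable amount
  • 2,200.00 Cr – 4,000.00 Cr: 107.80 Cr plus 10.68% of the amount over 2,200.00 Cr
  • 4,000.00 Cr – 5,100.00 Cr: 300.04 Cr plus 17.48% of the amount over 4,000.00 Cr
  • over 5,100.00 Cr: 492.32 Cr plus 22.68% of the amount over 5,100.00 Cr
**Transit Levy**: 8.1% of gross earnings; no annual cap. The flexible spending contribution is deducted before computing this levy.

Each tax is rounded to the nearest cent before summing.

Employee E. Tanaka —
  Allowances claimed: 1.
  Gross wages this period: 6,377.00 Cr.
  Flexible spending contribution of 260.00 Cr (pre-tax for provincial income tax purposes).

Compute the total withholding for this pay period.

Provincial Income Tax: taxable = 6,377.00 Cr − 260.00 Cr − 1×245.00 Cr = 5,872.00 Cr
  492.32 Cr + 22.68% × (5,872.00 Cr − 5,100.00 Cr) = 492.32 Cr + 22.68% × 772.00 Cr = 667.41 Cr
Transit Levy: 8.1% × 6,117.00 Cr = 495.48 Cr
Total: 667.41 Cr + 495.48 Cr = 1,162.89 Cr

1,162.89 Cr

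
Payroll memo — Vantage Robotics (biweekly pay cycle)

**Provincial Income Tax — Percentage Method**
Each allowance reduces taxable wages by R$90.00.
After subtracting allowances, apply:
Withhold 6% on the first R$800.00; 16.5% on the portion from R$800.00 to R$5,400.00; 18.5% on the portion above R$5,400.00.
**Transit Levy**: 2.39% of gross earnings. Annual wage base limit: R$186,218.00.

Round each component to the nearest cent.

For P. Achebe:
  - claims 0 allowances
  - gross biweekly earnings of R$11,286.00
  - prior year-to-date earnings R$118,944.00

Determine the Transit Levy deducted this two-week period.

R$269.74

Transit Levy: 2.39% × R$11,286.00 = R$269.74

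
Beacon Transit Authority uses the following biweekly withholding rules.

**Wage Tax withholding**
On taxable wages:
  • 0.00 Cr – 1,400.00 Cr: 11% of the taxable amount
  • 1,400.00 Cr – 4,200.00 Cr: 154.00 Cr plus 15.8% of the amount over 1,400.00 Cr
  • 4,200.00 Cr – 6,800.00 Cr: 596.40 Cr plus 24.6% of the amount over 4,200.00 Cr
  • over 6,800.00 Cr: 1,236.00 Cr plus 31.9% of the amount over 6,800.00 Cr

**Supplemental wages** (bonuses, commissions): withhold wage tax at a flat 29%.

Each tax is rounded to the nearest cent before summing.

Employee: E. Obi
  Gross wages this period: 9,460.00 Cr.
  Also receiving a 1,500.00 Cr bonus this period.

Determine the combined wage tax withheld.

Wage Tax: taxable = 9,460.00 Cr
  1,236.00 Cr + 31.9% × (9,460.00 Cr − 6,800.00 Cr) = 1,236.00 Cr + 31.9% × 2,660.00 Cr = 2,084.54 Cr
Supplemental (29% flat on bonus): 29% × 1,500.00 Cr = 435.00 Cr
Total wage tax: 2,084.54 Cr + 435.00 Cr = 2,519.54 Cr

2,519.54 Cr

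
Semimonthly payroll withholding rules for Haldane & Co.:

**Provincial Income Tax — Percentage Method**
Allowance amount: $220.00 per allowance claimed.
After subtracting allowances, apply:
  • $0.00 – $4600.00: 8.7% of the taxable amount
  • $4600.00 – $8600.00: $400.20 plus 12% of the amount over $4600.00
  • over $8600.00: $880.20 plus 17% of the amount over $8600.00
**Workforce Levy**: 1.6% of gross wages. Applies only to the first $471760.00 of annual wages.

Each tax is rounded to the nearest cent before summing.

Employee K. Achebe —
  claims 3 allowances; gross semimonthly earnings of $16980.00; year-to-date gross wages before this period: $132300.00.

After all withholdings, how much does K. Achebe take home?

$14515.72

Provincial Income Tax: taxable = $16980.00 − 3×$220.00 = $16320.00
  $880.20 + 17% × ($16320.00 − $8600.00) = $880.20 + 17% × $7720.00 = $2192.60
Workforce Levy: 1.6% × $16980.00 = $271.68
Total withheld: $2192.60 + $271.68 = $2464.28
Net pay: $16980.00 − $2464.28 = $14515.72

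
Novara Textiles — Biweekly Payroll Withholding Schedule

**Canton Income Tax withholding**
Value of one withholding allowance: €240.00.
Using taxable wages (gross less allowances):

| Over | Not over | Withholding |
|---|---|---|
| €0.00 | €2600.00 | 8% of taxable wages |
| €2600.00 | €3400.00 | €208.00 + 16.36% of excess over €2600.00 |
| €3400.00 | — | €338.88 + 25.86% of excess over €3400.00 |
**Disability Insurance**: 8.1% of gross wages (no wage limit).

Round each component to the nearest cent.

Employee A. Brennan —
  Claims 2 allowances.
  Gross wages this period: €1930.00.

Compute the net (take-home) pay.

Canton Income Tax: taxable = €1930.00 − 2×€240.00 = €1450.00
  8% × €1450.00 = €116.00
Disability Insurance: 8.1% × €1930.00 = €156.33
Total withheld: €116.00 + €156.33 = €272.33
Net pay: €1930.00 − €272.33 = €1657.67

€1657.67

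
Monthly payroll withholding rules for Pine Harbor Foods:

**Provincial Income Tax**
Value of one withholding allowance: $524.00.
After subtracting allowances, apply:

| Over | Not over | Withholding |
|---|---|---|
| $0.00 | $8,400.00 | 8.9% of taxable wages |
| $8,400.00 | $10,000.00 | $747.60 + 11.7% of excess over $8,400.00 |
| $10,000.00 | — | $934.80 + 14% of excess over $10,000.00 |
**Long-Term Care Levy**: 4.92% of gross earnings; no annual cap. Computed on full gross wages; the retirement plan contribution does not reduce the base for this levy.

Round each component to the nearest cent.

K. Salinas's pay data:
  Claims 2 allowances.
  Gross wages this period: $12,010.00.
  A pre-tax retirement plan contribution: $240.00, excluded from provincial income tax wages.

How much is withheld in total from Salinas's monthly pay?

Provincial Income Tax: taxable = $12,010.00 − $240.00 − 2×$524.00 = $10,722.00
  $934.80 + 14% × ($10,722.00 − $10,000.00) = $934.80 + 14% × $722.00 = $1,035.88
Long-Term Care Levy: 4.92% × $12,010.00 = $590.89
Total: $1,035.88 + $590.89 = $1,626.77

$1,626.77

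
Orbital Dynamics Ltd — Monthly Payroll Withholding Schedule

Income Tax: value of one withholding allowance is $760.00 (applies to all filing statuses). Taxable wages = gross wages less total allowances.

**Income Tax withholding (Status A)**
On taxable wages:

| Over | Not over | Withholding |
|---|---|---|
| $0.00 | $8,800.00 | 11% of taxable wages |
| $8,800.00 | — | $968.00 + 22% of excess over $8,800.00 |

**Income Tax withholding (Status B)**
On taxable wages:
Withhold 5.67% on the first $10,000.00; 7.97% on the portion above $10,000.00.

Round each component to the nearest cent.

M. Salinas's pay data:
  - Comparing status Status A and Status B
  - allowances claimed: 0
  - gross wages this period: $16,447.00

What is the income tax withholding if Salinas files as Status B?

Income Tax (Status B): taxable = $16,447.00
  $567.00 + 7.97% × ($16,447.00 − $10,000.00) = $567.00 + 7.97% × $6,447.00 = $1,080.83

$1,080.83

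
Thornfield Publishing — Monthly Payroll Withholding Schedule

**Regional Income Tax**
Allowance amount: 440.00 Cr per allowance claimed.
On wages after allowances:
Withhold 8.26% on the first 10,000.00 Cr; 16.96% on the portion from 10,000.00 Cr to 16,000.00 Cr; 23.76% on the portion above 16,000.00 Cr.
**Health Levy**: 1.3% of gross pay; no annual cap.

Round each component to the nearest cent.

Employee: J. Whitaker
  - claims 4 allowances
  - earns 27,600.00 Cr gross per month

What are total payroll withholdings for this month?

4,540.38 Cr

Regional Income Tax: taxable = 27,600.00 Cr − 4×440.00 Cr = 25,840.00 Cr
  1,843.60 Cr + 23.76% × (25,840.00 Cr − 16,000.00 Cr) = 1,843.60 Cr + 23.76% × 9,840.00 Cr = 4,181.58 Cr
Health Levy: 1.3% × 27,600.00 Cr = 358.80 Cr
Total: 4,181.58 Cr + 358.80 Cr = 4,540.38 Cr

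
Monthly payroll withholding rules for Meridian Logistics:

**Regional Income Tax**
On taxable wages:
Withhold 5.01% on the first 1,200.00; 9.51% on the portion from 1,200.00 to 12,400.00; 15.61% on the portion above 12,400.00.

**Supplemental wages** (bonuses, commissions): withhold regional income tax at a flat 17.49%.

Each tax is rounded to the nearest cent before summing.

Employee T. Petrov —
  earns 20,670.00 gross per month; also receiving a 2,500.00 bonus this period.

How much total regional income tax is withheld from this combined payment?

Regional Income Tax: taxable = 20,670.00
  1,125.24 + 15.61% × (20,670.00 − 12,400.00) = 1,125.24 + 15.61% × 8,270.00 = 2,416.19
Supplemental (17.49% flat on bonus): 17.49% × 2,500.00 = 437.25
Total regional income tax: 2,416.19 + 437.25 = 2,853.44

2,853.44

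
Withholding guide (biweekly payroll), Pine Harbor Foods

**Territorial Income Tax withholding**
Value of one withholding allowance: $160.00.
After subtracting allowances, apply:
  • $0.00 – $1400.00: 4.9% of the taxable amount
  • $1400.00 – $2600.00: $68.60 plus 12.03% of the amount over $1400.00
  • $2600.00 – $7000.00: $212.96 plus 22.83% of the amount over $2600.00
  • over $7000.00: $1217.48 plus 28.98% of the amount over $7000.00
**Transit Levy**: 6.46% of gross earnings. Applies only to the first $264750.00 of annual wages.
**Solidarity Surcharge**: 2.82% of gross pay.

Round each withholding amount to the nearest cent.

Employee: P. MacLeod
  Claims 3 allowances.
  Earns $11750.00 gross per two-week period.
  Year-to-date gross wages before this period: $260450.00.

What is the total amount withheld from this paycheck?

$3064.06

Territorial Income Tax: taxable = $11750.00 − 3×$160.00 = $11270.00
  $1217.48 + 28.98% × ($11270.00 − $7000.00) = $1217.48 + 28.98% × $4270.00 = $2454.93
Transit Levy: cap $264750.00 − YTD $260450.00 = $4300.00 subject; 6.46% × $4300.00 = $277.78
Solidarity Surcharge: 2.82% × $11750.00 = $331.35
Total: $2454.93 + $277.78 + $331.35 = $3064.06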